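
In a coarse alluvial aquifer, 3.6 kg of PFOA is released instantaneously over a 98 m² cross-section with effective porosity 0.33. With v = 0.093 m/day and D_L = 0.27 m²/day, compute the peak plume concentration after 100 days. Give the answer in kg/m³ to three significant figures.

The peak of an instantaneous 1D plume sits at x = vt; there the Gaussian factor is 1 and C_max = M/(n_e·A·√(4πDt)), where n_e·A is the pore area the mass is dissolved in.
√(4πDt) = √(4π × 0.27 × 100) = 18.42 m, so C_max = 3.6/(0.33 × 98 × 18.42) = 0.00604 kg/m³.

0.00604 kg/m³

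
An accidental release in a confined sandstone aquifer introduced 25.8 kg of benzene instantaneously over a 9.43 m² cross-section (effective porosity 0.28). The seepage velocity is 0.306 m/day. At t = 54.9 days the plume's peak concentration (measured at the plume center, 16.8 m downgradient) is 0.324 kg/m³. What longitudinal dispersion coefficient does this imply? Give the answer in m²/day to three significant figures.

At the plume center C_max = M/(n_e·A·√(4πDt)), so D = M²/(4πt·(n_e·A·C_max)²).
n_e·A·C_max = 0.28 × 9.43 × 0.324 = 0.8555 kg/m.
D = 25.8²/(4π × 54.9 × 0.8555²) = 1.32 m²/day.

1.32 m²/day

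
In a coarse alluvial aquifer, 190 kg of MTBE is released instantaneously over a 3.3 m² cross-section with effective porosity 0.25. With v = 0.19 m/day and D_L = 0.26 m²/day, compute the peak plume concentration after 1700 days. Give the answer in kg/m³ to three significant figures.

3.09 kg/m³

The peak of an instantaneous 1D plume sits at x = vt; there the Gaussian factor is 1 and C_max = M/(n_e·A·√(4πDt)), where n_e·A is the pore area the mass is dissolved in.
√(4πDt) = √(4π × 0.26 × 1700) = 74.53 m, so C_max = 190/(0.25 × 3.3 × 74.53) = 3.09 kg/m³.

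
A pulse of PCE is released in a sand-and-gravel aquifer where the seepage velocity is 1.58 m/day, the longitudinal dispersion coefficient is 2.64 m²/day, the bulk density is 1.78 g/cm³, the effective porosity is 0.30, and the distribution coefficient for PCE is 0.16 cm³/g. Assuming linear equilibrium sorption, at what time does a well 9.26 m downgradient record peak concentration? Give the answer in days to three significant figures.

Retardation factor R = 1 + ρ_b·K_d/n = 1 + 1.78 × 0.16/0.30 = 1.949.
Sorption retards both mechanisms: v_R = v/R = 0.8107 m/day, D_R = D/R = 1.355 m²/day.
Peak time from v_R²t² + 2D_R t − x² = 0: t = (√(D_R² + v_R²x²) − D_R)/v_R².
√(D_R² + v_R²x²) = √(1.355² + 0.8107² × 9.26²) = 7.628; v_R² = 0.6572.
t = (7.628 − 1.355)/0.6572 = 9.55 days.

9.55 days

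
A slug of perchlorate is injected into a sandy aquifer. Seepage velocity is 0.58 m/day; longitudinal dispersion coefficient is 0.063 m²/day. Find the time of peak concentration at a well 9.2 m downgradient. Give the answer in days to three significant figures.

For the 1D instantaneous-source solution, setting ∂C/∂t = 0 at fixed x gives v²t² + 2Dt − x² = 0, so t = (√(D² + v²x²) − D)/v².
√(D² + v²x²) = √(0.063² + 0.58² × 9.2²) = 5.336; v² = 0.3364.
t = (5.336 − 0.063)/0.3364 = 15.7 days (vs. the pure-advection estimate x/v = 15.9 d).

15.7 days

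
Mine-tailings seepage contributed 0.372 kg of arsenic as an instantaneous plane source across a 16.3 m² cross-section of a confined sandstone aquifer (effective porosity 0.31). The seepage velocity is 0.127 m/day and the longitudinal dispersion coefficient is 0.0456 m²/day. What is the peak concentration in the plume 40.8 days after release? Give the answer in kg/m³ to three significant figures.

0.0152 kg/m³

The peak of an instantaneous 1D plume sits at x = vt; there the Gaussian factor is 1 and C_max = M/(n_e·A·√(4πDt)), where n_e·A is the pore area the mass is dissolved in.
√(4πDt) = √(4π × 0.0456 × 40.8) = 4.835 m, so C_max = 0.372/(0.31 × 16.3 × 4.835) = 0.0152 kg/m³.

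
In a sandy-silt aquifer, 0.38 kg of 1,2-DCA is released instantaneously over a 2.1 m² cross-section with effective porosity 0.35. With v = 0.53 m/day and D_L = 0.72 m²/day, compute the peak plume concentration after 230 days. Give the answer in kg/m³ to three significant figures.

0.0113 kg/m³

The peak of an instantaneous 1D plume sits at x = vt; there the Gaussian factor is 1 and C_max = M/(n_e·A·√(4πDt)), where n_e·A is the pore area the mass is dissolved in.
√(4πDt) = √(4π × 0.72 × 230) = 45.62 m, so C_max = 0.38/(0.35 × 2.1 × 45.62) = 0.0113 kg/m³.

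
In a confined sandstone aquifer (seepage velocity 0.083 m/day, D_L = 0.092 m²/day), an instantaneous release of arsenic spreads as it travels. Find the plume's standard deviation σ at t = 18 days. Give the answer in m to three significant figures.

1.82 m

Dispersive spreading gives a Gaussian with σ² = 2Dt; advection only shifts the center.
σ = √(2 × 0.092 × 18) = 1.82 m.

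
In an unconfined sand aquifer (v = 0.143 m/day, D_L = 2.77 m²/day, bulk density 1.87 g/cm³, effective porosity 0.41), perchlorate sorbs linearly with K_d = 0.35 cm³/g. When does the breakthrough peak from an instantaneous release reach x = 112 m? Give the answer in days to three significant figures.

Retardation factor R = 1 + ρ_b·K_d/n = 1 + 1.87 × 0.35/0.41 = 2.596.
Sorption retards both mechanisms: v_R = v/R = 0.05508 m/day, D_R = D/R = 1.067 m²/day.
Peak time from v_R²t² + 2D_R t − x² = 0: t = (√(D_R² + v_R²x²) − D_R)/v_R².
√(D_R² + v_R²x²) = √(1.067² + 0.05508² × 112²) = 6.261; v_R² = 0.003034.
t = (6.261 − 1.067)/0.003034 = 1710 days.

1710 days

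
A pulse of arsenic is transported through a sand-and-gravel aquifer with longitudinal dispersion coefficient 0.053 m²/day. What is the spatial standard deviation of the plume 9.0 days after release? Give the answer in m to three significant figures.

Dispersive spreading gives a Gaussian with σ² = 2Dt; advection only shifts the center.
σ = √(2 × 0.053 × 9.0) = 0.977 m.

0.977 m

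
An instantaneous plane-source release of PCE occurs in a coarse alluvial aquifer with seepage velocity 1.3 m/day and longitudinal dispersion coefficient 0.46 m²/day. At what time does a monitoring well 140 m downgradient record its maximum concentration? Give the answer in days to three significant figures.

107 days

For the 1D instantaneous-source solution, setting ∂C/∂t = 0 at fixed x gives v²t² + 2Dt − x² = 0, so t = (√(D² + v²x²) − D)/v².
√(D² + v²x²) = √(0.46² + 1.3² × 140²) = 182.0; v² = 1.69.
t = (182.0 − 0.46)/1.69 = 107 days (vs. the pure-advection estimate x/v = 108 d).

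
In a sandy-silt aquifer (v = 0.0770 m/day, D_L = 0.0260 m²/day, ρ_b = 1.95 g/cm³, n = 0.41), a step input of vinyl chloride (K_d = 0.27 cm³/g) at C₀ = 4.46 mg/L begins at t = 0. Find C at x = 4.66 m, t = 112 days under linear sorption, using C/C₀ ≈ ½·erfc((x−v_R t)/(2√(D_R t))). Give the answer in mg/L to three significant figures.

Retardation factor R = 1 + ρ_b·K_d/n = 1 + 1.95 × 0.27/0.41 = 2.284.
Sorption retards both mechanisms: v_R = v/R = 0.03371 m/day, D_R = D/R = 0.01138 m²/day.
v_R·t = 0.03371 × 112 = 3.77552 m; 2√(D_R t) = 2.258 m; argument = (4.66 − 3.77552)/2.258 = 0.3917.
C = C₀ × ½·erfc(0.3917) = 4.46 × 0.2898 = 1.29 mg/L.

1.29 mg/L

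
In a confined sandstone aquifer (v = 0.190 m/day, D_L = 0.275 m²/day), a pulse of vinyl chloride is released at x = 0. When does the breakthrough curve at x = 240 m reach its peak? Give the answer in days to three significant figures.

For the 1D instantaneous-source solution, setting ∂C/∂t = 0 at fixed x gives v²t² + 2Dt − x² = 0, so t = (√(D² + v²x²) − D)/v².
√(D² + v²x²) = √(0.275² + 0.190² × 240²) = 45.60; v² = 0.0361.
t = (45.60 − 0.275)/0.0361 = 1260 days (vs. the pure-advection estimate x/v = 1260 d).

1260 days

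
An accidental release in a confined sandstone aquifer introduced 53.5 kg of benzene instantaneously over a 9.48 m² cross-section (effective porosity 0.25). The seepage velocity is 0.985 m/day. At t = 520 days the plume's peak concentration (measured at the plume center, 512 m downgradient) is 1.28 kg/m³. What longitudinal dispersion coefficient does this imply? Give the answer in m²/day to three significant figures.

0.0476 m²/day

At the plume center C_max = M/(n_e·A·√(4πDt)), so D = M²/(4πt·(n_e·A·C_max)²).
n_e·A·C_max = 0.25 × 9.48 × 1.28 = 3.034 kg/m.
D = 53.5²/(4π × 520 × 3.034²) = 0.0476 m²/day.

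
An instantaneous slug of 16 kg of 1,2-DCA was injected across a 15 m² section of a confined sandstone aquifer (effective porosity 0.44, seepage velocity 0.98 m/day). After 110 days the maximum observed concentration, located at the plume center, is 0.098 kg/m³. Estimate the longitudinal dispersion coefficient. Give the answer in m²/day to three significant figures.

0.443 m²/day

At the plume center C_max = M/(n_e·A·√(4πDt)), so D = M²/(4πt·(n_e·A·C_max)²).
n_e·A·C_max = 0.44 × 15 × 0.098 = 0.6468 kg/m.
D = 16²/(4π × 110 × 0.6468²) = 0.443 m²/day.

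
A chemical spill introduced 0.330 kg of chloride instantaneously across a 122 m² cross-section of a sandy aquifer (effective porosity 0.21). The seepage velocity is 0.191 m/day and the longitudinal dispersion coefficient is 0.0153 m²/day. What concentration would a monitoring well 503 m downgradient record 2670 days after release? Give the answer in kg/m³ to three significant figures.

0.000422 kg/m³

For an instantaneous plane source, C(x,t) = M/(n_e·A·√(4πDt)) · exp(−(x−vt)²/(4Dt)), with n_e·A the pore (flow) area.
Plume center vt = 0.191 × 2670 = 509.97 m, so the well at 503 m is 6.97 m upgradient of the peak.
√(4πDt) = 22.66 m, giving peak height M/(n_e·A·√(4πDt)) = 0.330/(0.21 × 122 × 22.66) = 0.0005684 kg/m³.
(x−vt)²/(4Dt) = (-6.97)²/(4 × 0.0153 × 2670) = 0.2973; exp(−0.2973) = 0.7428.
C = 0.0005684 × 0.7428 = 0.000422 kg/m³.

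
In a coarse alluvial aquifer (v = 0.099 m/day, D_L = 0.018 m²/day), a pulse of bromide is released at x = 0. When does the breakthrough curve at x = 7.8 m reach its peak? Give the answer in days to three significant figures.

For the 1D instantaneous-source solution, setting ∂C/∂t = 0 at fixed x gives v²t² + 2Dt − x² = 0, so t = (√(D² + v²x²) − D)/v².
√(D² + v²x²) = √(0.018² + 0.099² × 7.8²) = 0.7724; v² = 0.009801.
t = (0.7724 − 0.018)/0.009801 = 77.0 days (vs. the pure-advection estimate x/v = 78.8 d).

77.0 days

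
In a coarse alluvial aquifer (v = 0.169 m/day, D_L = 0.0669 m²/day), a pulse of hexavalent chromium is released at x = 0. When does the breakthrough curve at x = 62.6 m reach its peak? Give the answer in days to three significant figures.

368 days

For the 1D instantaneous-source solution, setting ∂C/∂t = 0 at fixed x gives v²t² + 2Dt − x² = 0, so t = (√(D² + v²x²) − D)/v².
√(D² + v²x²) = √(0.0669² + 0.169² × 62.6²) = 10.58; v² = 0.028561.
t = (10.58 − 0.0669)/0.028561 = 368 days (vs. the pure-advection estimate x/v = 370 d).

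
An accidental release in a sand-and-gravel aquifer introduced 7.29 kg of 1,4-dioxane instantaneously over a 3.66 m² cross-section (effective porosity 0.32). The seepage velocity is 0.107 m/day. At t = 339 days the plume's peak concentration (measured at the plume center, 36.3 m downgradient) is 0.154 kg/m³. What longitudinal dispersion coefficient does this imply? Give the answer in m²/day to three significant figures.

0.383 m²/day

At the plume center C_max = M/(n_e·A·√(4πDt)), so D = M²/(4πt·(n_e·A·C_max)²).
n_e·A·C_max = 0.32 × 3.66 × 0.154 = 0.1804 kg/m.
D = 7.29²/(4π × 339 × 0.1804²) = 0.383 m²/day.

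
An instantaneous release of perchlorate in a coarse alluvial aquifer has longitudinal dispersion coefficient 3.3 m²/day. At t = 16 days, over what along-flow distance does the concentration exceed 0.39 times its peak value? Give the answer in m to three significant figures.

28.2 m

The plume is Gaussian with σ = √(2Dt) = √(2 × 3.3 × 16) = 10.28 m.
C/C_peak = exp(−Δx²/(2σ²)) = 0.39 ⇒ Δx = σ·√(−2 ln 0.39) = 10.28 × 1.372 = 14.10 m.
Width = 2Δx = 28.2 m.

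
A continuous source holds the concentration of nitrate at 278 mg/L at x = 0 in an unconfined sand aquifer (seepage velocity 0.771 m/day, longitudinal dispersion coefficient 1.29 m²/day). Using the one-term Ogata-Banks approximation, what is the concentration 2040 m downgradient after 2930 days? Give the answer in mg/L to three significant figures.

276 mg/L

For a continuous step input, C/C₀ ≈ ½·erfc((x−vt)/(2√(Dt))).
vt = 0.771 × 2930 = 2259.03 m and 2√(Dt) = 2√(1.29 × 2930) = 123.0 m.
Argument (x−vt)/(2√(Dt)) = (2040 − 2259.03)/123.0 = -1.781; ½·erfc(-1.781) = 0.9941.
C = 278 × 0.9941 = 276 mg/L.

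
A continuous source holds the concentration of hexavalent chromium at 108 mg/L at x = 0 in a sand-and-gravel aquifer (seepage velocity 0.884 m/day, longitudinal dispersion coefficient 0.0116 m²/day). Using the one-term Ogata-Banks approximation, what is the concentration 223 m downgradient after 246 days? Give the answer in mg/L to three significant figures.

For a continuous step input, C/C₀ ≈ ½·erfc((x−vt)/(2√(Dt))).
vt = 0.884 × 246 = 217.464 m and 2√(Dt) = 2√(0.0116 × 246) = 3.379 m.
Argument (x−vt)/(2√(Dt)) = (223 − 217.464)/3.379 = 1.638; ½·erfc(1.638) = 0.01027.
C = 108 × 0.01027 = 1.11 mg/L.

1.11 mg/L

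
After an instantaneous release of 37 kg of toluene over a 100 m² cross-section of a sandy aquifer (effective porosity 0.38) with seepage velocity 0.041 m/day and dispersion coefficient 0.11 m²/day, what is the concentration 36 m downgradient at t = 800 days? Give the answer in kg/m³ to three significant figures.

For an instantaneous plane source, C(x,t) = M/(n_e·A·√(4πDt)) · exp(−(x−vt)²/(4Dt)), with n_e·A the pore (flow) area.
Plume center vt = 0.041 × 800 = 32.8 m, so the well at 36 m is 3.2 m downgradient of the peak.
√(4πDt) = 33.25 m, giving peak height M/(n_e·A·√(4πDt)) = 37/(0.38 × 100 × 33.25) = 0.02928 kg/m³.
(x−vt)²/(4Dt) = (3.2)²/(4 × 0.11 × 800) = 0.02909; exp(−0.02909) = 0.9713.
C = 0.02928 × 0.9713 = 0.0284 kg/m³.

0.0284 kg/m³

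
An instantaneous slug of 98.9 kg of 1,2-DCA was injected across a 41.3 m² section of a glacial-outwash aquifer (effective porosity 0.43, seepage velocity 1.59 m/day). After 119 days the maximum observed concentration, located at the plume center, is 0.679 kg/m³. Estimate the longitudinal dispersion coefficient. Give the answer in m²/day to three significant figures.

0.0450 m²/day

At the plume center C_max = M/(n_e·A·√(4πDt)), so D = M²/(4πt·(n_e·A·C_max)²).
n_e·A·C_max = 0.43 × 41.3 × 0.679 = 12.06 kg/m.
D = 98.9²/(4π × 119 × 12.06²) = 0.0450 m²/day.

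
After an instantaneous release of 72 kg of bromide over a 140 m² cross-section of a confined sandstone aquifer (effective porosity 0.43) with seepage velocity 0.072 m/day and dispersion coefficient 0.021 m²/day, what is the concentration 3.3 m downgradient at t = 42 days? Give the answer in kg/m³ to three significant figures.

0.352 kg/m³

For an instantaneous plane source, C(x,t) = M/(n_e·A·√(4πDt)) · exp(−(x−vt)²/(4Dt)), with n_e·A the pore (flow) area.
Plume center vt = 0.072 × 42 = 3.024 m, so the well at 3.3 m is 0.276 m downgradient of the peak.
√(4πDt) = 3.329 m, giving peak height M/(n_e·A·√(4πDt)) = 72/(0.43 × 140 × 3.329) = 0.3593 kg/m³.
(x−vt)²/(4Dt) = (0.276)²/(4 × 0.021 × 42) = 0.02159; exp(−0.02159) = 0.9786.
C = 0.3593 × 0.9786 = 0.352 kg/m³.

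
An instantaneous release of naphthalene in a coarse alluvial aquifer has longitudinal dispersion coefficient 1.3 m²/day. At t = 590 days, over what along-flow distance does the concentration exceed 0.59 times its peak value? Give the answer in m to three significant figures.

80.5 m

The plume is Gaussian with σ = √(2Dt) = √(2 × 1.3 × 590) = 39.17 m.
C/C_peak = exp(−Δx²/(2σ²)) = 0.59 ⇒ Δx = σ·√(−2 ln 0.59) = 39.17 × 1.027 = 40.23 m.
Width = 2Δx = 80.5 m.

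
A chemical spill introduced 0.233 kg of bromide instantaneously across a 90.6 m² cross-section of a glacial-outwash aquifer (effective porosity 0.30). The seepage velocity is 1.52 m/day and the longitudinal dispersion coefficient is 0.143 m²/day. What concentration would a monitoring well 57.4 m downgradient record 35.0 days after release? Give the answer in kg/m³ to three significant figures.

For an instantaneous plane source, C(x,t) = M/(n_e·A·√(4πDt)) · exp(−(x−vt)²/(4Dt)), with n_e·A the pore (flow) area.
Plume center vt = 1.52 × 35.0 = 53.2 m, so the well at 57.4 m is 4.2 m downgradient of the peak.
√(4πDt) = 7.931 m, giving peak height M/(n_e·A·√(4πDt)) = 0.233/(0.30 × 90.6 × 7.931) = 0.001081 kg/m³.
(x−vt)²/(4Dt) = (4.2)²/(4 × 0.143 × 35.0) = 0.8811; exp(−0.8811) = 0.4143.
C = 0.001081 × 0.4143 = 0.000448 kg/m³.

0.000448 kg/m³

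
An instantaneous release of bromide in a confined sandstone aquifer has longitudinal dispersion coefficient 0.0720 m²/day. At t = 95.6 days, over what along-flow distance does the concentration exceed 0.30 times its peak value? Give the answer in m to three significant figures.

11.5 m

The plume is Gaussian with σ = √(2Dt) = √(2 × 0.0720 × 95.6) = 3.710 m.
C/C_peak = exp(−Δx²/(2σ²)) = 0.30 ⇒ Δx = σ·√(−2 ln 0.30) = 3.710 × 1.552 = 5.758 m.
Width = 2Δx = 11.5 m.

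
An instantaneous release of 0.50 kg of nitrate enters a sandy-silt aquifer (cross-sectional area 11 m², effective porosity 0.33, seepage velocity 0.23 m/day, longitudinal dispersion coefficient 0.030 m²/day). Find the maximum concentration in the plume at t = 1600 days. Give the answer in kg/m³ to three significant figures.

The peak of an instantaneous 1D plume sits at x = vt; there the Gaussian factor is 1 and C_max = M/(n_e·A·√(4πDt)), where n_e·A is the pore area the mass is dissolved in.
√(4πDt) = √(4π × 0.030 × 1600) = 24.56 m, so C_max = 0.50/(0.33 × 11 × 24.56) = 0.00561 kg/m³.

0.00561 kg/m³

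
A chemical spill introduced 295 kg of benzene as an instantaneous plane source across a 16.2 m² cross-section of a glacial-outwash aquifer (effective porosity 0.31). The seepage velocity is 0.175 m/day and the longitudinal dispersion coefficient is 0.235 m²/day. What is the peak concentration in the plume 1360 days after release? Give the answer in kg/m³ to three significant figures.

0.927 kg/m³

The peak of an instantaneous 1D plume sits at x = vt; there the Gaussian factor is 1 and C_max = M/(n_e·A·√(4πDt)), where n_e·A is the pore area the mass is dissolved in.
√(4πDt) = √(4π × 0.235 × 1360) = 63.37 m, so C_max = 295/(0.31 × 16.2 × 63.37) = 0.927 kg/m³.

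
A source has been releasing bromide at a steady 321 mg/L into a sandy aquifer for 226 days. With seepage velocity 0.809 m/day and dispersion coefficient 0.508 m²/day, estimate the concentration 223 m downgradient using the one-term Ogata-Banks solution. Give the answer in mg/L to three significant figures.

For a continuous step input, C/C₀ ≈ ½·erfc((x−vt)/(2√(Dt))).
vt = 0.809 × 226 = 182.834 m and 2√(Dt) = 2√(0.508 × 226) = 21.43 m.
Argument (x−vt)/(2√(Dt)) = (223 − 182.834)/21.43 = 1.874; ½·erfc(1.874) = 0.004022.
C = 321 × 0.004022 = 1.29 mg/L.

1.29 mg/L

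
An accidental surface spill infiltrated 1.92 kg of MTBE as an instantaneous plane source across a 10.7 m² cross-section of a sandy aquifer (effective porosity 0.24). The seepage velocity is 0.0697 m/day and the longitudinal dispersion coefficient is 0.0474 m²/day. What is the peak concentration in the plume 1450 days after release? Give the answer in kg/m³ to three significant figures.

0.0254 kg/m³

The peak of an instantaneous 1D plume sits at x = vt; there the Gaussian factor is 1 and C_max = M/(n_e·A·√(4πDt)), where n_e·A is the pore area the mass is dissolved in.
√(4πDt) = √(4π × 0.0474 × 1450) = 29.39 m, so C_max = 1.92/(0.24 × 10.7 × 29.39) = 0.0254 kg/m³.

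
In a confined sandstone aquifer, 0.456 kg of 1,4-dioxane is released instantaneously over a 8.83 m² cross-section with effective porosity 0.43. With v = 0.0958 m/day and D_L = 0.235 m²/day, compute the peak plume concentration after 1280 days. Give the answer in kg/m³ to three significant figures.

0.00195 kg/m³

The peak of an instantaneous 1D plume sits at x = vt; there the Gaussian factor is 1 and C_max = M/(n_e·A·√(4πDt)), where n_e·A is the pore area the mass is dissolved in.
√(4πDt) = √(4π × 0.235 × 1280) = 61.48 m, so C_max = 0.456/(0.43 × 8.83 × 61.48) = 0.00195 kg/m³.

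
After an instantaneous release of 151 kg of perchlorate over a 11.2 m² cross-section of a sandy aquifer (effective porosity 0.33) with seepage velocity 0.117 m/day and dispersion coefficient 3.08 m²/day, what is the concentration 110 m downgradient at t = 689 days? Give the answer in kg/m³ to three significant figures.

0.226 kg/m³

For an instantaneous plane source, C(x,t) = M/(n_e·A·√(4πDt)) · exp(−(x−vt)²/(4Dt)), with n_e·A the pore (flow) area.
Plume center vt = 0.117 × 689 = 80.613 m, so the well at 110 m is 29.387 m downgradient of the peak.
√(4πDt) = 163.3 m, giving peak height M/(n_e·A·√(4πDt)) = 151/(0.33 × 11.2 × 163.3) = 0.2502 kg/m³.
(x−vt)²/(4Dt) = (29.387)²/(4 × 3.08 × 689) = 0.1017; exp(−0.1017) = 0.9033.
C = 0.2502 × 0.9033 = 0.226 kg/m³.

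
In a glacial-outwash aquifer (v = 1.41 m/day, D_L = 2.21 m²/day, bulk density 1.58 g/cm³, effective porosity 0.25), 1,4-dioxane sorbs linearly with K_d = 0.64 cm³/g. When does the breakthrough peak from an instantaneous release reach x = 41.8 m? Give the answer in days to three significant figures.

Retardation factor R = 1 + ρ_b·K_d/n = 1 + 1.58 × 0.64/0.25 = 5.045.
Sorption retards both mechanisms: v_R = v/R = 0.2795 m/day, D_R = D/R = 0.4381 m²/day.
Peak time from v_R²t² + 2D_R t − x² = 0: t = (√(D_R² + v_R²x²) − D_R)/v_R².
√(D_R² + v_R²x²) = √(0.4381² + 0.2795² × 41.8²) = 11.69; v_R² = 0.07812.
t = (11.69 − 0.4381)/0.07812 = 144 days.

144 days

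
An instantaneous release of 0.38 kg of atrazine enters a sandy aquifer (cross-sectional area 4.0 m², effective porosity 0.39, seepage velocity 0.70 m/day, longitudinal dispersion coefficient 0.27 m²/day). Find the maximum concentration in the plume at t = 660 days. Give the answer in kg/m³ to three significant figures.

The peak of an instantaneous 1D plume sits at x = vt; there the Gaussian factor is 1 and C_max = M/(n_e·A·√(4πDt)), where n_e·A is the pore area the mass is dissolved in.
√(4πDt) = √(4π × 0.27 × 660) = 47.32 m, so C_max = 0.38/(0.39 × 4.0 × 47.32) = 0.00515 kg/m³.

0.00515 kg/m³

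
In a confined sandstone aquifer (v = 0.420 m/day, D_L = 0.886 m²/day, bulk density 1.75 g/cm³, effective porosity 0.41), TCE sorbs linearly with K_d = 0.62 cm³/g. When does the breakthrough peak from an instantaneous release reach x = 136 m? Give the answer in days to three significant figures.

Retardation factor R = 1 + ρ_b·K_d/n = 1 + 1.75 × 0.62/0.41 = 3.646.
Sorption retards both mechanisms: v_R = v/R = 0.1152 m/day, D_R = D/R = 0.2430 m²/day.
Peak time from v_R²t² + 2D_R t − x² = 0: t = (√(D_R² + v_R²x²) − D_R)/v_R².
√(D_R² + v_R²x²) = √(0.2430² + 0.1152² × 136²) = 15.67; v_R² = 0.01327.
t = (15.67 − 0.2430)/0.01327 = 1160 days.

1160 days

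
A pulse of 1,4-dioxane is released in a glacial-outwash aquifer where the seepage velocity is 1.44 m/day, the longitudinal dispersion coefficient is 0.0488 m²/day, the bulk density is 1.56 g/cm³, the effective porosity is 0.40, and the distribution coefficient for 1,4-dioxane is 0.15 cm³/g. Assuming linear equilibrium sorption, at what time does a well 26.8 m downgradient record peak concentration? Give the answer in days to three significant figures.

29.5 days

Retardation factor R = 1 + ρ_b·K_d/n = 1 + 1.56 × 0.15/0.40 = 1.585.
Sorption retards both mechanisms: v_R = v/R = 0.9085 m/day, D_R = D/R = 0.03079 m²/day.
Peak time from v_R²t² + 2D_R t − x² = 0: t = (√(D_R² + v_R²x²) − D_R)/v_R².
√(D_R² + v_R²x²) = √(0.03079² + 0.9085² × 26.8²) = 24.35; v_R² = 0.8254.
t = (24.35 − 0.03079)/0.8254 = 29.5 days.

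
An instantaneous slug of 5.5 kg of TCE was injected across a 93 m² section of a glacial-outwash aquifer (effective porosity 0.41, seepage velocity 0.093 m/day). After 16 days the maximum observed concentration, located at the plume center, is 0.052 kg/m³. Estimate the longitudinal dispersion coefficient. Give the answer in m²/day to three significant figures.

0.0383 m²/day

At the plume center C_max = M/(n_e·A·√(4πDt)), so D = M²/(4πt·(n_e·A·C_max)²).
n_e·A·C_max = 0.41 × 93 × 0.052 = 1.983 kg/m.
D = 5.5²/(4π × 16 × 1.983²) = 0.0383 m²/day.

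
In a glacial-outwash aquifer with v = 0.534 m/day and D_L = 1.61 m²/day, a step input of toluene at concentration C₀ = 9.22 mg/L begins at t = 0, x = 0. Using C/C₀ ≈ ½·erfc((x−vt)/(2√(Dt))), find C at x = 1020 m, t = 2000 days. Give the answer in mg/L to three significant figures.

6.69 mg/L

For a continuous step input, C/C₀ ≈ ½·erfc((x−vt)/(2√(Dt))).
vt = 0.534 × 2000 = 1068 m and 2√(Dt) = 2√(1.61 × 2000) = 113.5 m.
Argument (x−vt)/(2√(Dt)) = (1020 − 1068)/113.5 = -0.4229; ½·erfc(-0.4229) = 0.7251.
C = 9.22 × 0.7251 = 6.69 mg/L.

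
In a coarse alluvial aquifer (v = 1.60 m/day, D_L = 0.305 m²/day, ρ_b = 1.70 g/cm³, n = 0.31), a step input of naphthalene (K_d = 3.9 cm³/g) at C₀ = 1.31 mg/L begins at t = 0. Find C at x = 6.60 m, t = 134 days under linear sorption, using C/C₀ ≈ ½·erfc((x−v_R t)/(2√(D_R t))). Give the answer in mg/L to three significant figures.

Retardation factor R = 1 + ρ_b·K_d/n = 1 + 1.70 × 3.9/0.31 = 22.39.
Sorption retards both mechanisms: v_R = v/R = 0.07146 m/day, D_R = D/R = 0.01362 m²/day.
v_R·t = 0.07146 × 134 = 9.57564 m; 2√(D_R t) = 2.702 m; argument = (6.60 − 9.57564)/2.702 = -1.101.
C = C₀ × ½·erfc(-1.101) = 1.31 × 0.9403 = 1.23 mg/L.

1.23 mg/L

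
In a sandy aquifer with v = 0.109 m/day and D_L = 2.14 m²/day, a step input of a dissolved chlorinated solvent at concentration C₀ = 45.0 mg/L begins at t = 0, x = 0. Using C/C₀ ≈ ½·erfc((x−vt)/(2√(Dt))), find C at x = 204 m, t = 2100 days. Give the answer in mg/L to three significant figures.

For a continuous step input, C/C₀ ≈ ½·erfc((x−vt)/(2√(Dt))).
vt = 0.109 × 2100 = 228.9 m and 2√(Dt) = 2√(2.14 × 2100) = 134.1 m.
Argument (x−vt)/(2√(Dt)) = (204 − 228.9)/134.1 = -0.1857; ½·erfc(-0.1857) = 0.6036.
C = 45.0 × 0.6036 = 27.2 mg/L.

27.2 mg/L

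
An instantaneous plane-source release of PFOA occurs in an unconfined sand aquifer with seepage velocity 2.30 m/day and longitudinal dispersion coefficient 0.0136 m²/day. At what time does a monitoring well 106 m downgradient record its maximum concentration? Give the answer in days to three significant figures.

46.1 days

For the 1D instantaneous-source solution, setting ∂C/∂t = 0 at fixed x gives v²t² + 2Dt − x² = 0, so t = (√(D² + v²x²) − D)/v².
√(D² + v²x²) = √(0.0136² + 2.30² × 106²) = 243.8; v² = 5.29.
t = (243.8 − 0.0136)/5.29 = 46.1 days (vs. the pure-advection estimate x/v = 46.1 d).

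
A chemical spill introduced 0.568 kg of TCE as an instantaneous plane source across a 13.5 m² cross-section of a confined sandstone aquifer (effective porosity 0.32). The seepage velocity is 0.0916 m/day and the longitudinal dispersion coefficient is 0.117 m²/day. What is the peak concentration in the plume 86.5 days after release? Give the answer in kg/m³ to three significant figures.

The peak of an instantaneous 1D plume sits at x = vt; there the Gaussian factor is 1 and C_max = M/(n_e·A·√(4πDt)), where n_e·A is the pore area the mass is dissolved in.
√(4πDt) = √(4π × 0.117 × 86.5) = 11.28 m, so C_max = 0.568/(0.32 × 13.5 × 11.28) = 0.0117 kg/m³.

0.0117 kg/m³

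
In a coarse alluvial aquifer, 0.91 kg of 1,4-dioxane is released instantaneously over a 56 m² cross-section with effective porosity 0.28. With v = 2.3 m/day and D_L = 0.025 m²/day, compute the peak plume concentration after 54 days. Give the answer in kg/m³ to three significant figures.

0.0141 kg/m³

The peak of an instantaneous 1D plume sits at x = vt; there the Gaussian factor is 1 and C_max = M/(n_e·A·√(4πDt)), where n_e·A is the pore area the mass is dissolved in.
√(4πDt) = √(4π × 0.025 × 54) = 4.119 m, so C_max = 0.91/(0.28 × 56 × 4.119) = 0.0141 kg/m³.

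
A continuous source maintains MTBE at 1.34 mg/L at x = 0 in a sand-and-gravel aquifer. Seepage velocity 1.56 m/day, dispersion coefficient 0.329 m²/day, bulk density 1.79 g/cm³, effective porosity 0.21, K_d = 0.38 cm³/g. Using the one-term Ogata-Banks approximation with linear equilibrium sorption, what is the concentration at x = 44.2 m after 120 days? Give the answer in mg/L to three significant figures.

Retardation factor R = 1 + ρ_b·K_d/n = 1 + 1.79 × 0.38/0.21 = 4.239.
Sorption retards both mechanisms: v_R = v/R = 0.3680 m/day, D_R = D/R = 0.07761 m²/day.
v_R·t = 0.3680 × 120 = 44.16 m; 2√(D_R t) = 6.104 m; argument = (44.2 − 44.16)/6.104 = 0.006553.
C = C₀ × ½·erfc(0.006553) = 1.34 × 0.4963 = 0.665 mg/L.

0.665 mg/L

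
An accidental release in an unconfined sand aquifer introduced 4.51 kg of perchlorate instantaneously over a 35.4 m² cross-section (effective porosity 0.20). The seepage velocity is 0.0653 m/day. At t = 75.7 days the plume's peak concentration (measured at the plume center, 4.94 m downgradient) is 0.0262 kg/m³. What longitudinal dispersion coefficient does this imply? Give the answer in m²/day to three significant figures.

At the plume center C_max = M/(n_e·A·√(4πDt)), so D = M²/(4πt·(n_e·A·C_max)²).
n_e·A·C_max = 0.20 × 35.4 × 0.0262 = 0.1855 kg/m.
D = 4.51²/(4π × 75.7 × 0.1855²) = 0.621 m²/day.

0.621 m²/day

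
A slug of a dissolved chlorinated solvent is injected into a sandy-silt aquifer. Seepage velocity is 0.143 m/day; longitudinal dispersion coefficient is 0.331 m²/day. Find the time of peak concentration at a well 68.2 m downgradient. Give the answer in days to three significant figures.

461 days

For the 1D instantaneous-source solution, setting ∂C/∂t = 0 at fixed x gives v²t² + 2Dt − x² = 0, so t = (√(D² + v²x²) − D)/v².
√(D² + v²x²) = √(0.331² + 0.143² × 68.2²) = 9.758; v² = 0.020449.
t = (9.758 − 0.331)/0.020449 = 461 days (vs. the pure-advection estimate x/v = 477 d).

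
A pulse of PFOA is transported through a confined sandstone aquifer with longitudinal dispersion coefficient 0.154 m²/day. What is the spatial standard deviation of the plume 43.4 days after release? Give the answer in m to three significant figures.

Dispersive spreading gives a Gaussian with σ² = 2Dt; advection only shifts the center.
σ = √(2 × 0.154 × 43.4) = 3.66 m.

3.66 m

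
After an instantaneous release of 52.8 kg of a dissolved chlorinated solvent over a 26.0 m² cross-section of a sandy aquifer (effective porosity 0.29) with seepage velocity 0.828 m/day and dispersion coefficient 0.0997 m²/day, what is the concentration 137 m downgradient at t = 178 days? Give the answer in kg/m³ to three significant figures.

0.103 kg/m³

For an instantaneous plane source, C(x,t) = M/(n_e·A·√(4πDt)) · exp(−(x−vt)²/(4Dt)), with n_e·A the pore (flow) area.
Plume center vt = 0.828 × 178 = 147.384 m, so the well at 137 m is 10.384 m upgradient of the peak.
√(4πDt) = 14.93 m, giving peak height M/(n_e·A·√(4πDt)) = 52.8/(0.29 × 26.0 × 14.93) = 0.4690 kg/m³.
(x−vt)²/(4Dt) = (-10.384)²/(4 × 0.0997 × 178) = 1.519; exp(−1.519) = 0.2189.
C = 0.4690 × 0.2189 = 0.103 kg/m³.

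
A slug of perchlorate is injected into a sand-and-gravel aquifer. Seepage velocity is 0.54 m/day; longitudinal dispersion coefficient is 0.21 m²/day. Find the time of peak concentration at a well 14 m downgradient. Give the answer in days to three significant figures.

For the 1D instantaneous-source solution, setting ∂C/∂t = 0 at fixed x gives v²t² + 2Dt − x² = 0, so t = (√(D² + v²x²) − D)/v².
√(D² + v²x²) = √(0.21² + 0.54² × 14²) = 7.563; v² = 0.2916.
t = (7.563 − 0.21)/0.2916 = 25.2 days (vs. the pure-advection estimate x/v = 25.9 d).

25.2 days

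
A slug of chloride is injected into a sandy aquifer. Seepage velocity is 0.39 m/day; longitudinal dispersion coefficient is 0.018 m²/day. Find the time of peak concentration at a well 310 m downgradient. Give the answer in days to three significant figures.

For the 1D instantaneous-source solution, setting ∂C/∂t = 0 at fixed x gives v²t² + 2Dt − x² = 0, so t = (√(D² + v²x²) − D)/v².
√(D² + v²x²) = √(0.018² + 0.39² × 310²) = 120.9; v² = 0.1521.
t = (120.9 − 0.018)/0.1521 = 795 days (vs. the pure-advection estimate x/v = 795 d).

795 days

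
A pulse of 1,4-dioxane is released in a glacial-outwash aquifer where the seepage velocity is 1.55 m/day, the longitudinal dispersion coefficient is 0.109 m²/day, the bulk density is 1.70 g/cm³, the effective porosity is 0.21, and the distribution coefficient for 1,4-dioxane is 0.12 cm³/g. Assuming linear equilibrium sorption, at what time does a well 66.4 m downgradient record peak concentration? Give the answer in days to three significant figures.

84.4 days

Retardation factor R = 1 + ρ_b·K_d/n = 1 + 1.70 × 0.12/0.21 = 1.971.
Sorption retards both mechanisms: v_R = v/R = 0.7864 m/day, D_R = D/R = 0.05530 m²/day.
Peak time from v_R²t² + 2D_R t − x² = 0: t = (√(D_R² + v_R²x²) − D_R)/v_R².
√(D_R² + v_R²x²) = √(0.05530² + 0.7864² × 66.4²) = 52.22; v_R² = 0.6184.
t = (52.22 − 0.05530)/0.6184 = 84.4 days.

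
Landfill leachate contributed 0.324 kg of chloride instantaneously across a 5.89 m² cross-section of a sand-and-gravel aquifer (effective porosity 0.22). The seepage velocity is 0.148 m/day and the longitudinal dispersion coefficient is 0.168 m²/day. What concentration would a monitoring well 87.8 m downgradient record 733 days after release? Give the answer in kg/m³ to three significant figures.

0.00267 kg/m³

For an instantaneous plane source, C(x,t) = M/(n_e·A·√(4πDt)) · exp(−(x−vt)²/(4Dt)), with n_e·A the pore (flow) area.
Plume center vt = 0.148 × 733 = 108.484 m, so the well at 87.8 m is 20.684 m upgradient of the peak.
√(4πDt) = 39.34 m, giving peak height M/(n_e·A·√(4πDt)) = 0.324/(0.22 × 5.89 × 39.34) = 0.006356 kg/m³.
(x−vt)²/(4Dt) = (-20.684)²/(4 × 0.168 × 733) = 0.8686; exp(−0.8686) = 0.4195.
C = 0.006356 × 0.4195 = 0.00267 kg/m³.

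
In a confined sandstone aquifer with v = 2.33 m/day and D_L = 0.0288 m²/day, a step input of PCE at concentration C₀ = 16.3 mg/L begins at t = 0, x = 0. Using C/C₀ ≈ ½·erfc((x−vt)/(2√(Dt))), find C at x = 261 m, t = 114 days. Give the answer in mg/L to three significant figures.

15.7 mg/L

For a continuous step input, C/C₀ ≈ ½·erfc((x−vt)/(2√(Dt))).
vt = 2.33 × 114 = 265.62 m and 2√(Dt) = 2√(0.0288 × 114) = 3.624 m.
Argument (x−vt)/(2√(Dt)) = (261 − 265.62)/3.624 = -1.275; ½·erfc(-1.275) = 0.9643.
C = 16.3 × 0.9643 = 15.7 mg/L.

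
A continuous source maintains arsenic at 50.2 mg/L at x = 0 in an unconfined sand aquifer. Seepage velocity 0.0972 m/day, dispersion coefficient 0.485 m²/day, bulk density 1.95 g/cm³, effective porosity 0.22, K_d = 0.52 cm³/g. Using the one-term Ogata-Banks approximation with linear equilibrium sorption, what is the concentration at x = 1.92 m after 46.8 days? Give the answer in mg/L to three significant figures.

17.5 mg/L

Retardation factor R = 1 + ρ_b·K_d/n = 1 + 1.95 × 0.52/0.22 = 5.609.
Sorption retards both mechanisms: v_R = v/R = 0.01733 m/day, D_R = D/R = 0.08647 m²/day.
v_R·t = 0.01733 × 46.8 = 0.811044 m; 2√(D_R t) = 4.023 m; argument = (1.92 − 0.811044)/4.023 = 0.2757.
C = C₀ × ½·erfc(0.2757) = 50.2 × 0.3483 = 17.5 mg/L.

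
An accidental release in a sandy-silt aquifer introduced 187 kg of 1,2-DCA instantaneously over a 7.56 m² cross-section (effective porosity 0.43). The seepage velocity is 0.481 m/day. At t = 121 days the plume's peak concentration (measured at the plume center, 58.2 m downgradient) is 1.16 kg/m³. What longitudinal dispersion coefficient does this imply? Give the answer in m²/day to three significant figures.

1.62 m²/day

At the plume center C_max = M/(n_e·A·√(4πDt)), so D = M²/(4πt·(n_e·A·C_max)²).
n_e·A·C_max = 0.43 × 7.56 × 1.16 = 3.771 kg/m.
D = 187²/(4π × 121 × 3.771²) = 1.62 m²/day.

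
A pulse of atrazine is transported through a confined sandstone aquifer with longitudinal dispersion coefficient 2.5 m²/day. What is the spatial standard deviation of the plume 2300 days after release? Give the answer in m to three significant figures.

Dispersive spreading gives a Gaussian with σ² = 2Dt; advection only shifts the center.
σ = √(2 × 2.5 × 2300) = 107 m.

107 m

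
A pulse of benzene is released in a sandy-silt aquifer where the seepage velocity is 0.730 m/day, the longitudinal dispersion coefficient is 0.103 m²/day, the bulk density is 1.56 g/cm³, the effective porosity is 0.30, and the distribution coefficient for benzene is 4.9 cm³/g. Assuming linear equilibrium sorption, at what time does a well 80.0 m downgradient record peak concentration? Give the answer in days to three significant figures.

2900 days

Retardation factor R = 1 + ρ_b·K_d/n = 1 + 1.56 × 4.9/0.30 = 26.48.
Sorption retards both mechanisms: v_R = v/R = 0.02757 m/day, D_R = D/R = 0.003890 m²/day.
Peak time from v_R²t² + 2D_R t − x² = 0: t = (√(D_R² + v_R²x²) − D_R)/v_R².
√(D_R² + v_R²x²) = √(0.003890² + 0.02757² × 80.0²) = 2.206; v_R² = 0.0007601.
t = (2.206 − 0.003890)/0.0007601 = 2900 days.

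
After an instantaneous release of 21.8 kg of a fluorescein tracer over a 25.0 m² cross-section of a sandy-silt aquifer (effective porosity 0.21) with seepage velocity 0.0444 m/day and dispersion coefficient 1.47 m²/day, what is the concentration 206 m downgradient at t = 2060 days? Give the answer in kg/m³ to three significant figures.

For an instantaneous plane source, C(x,t) = M/(n_e·A·√(4πDt)) · exp(−(x−vt)²/(4Dt)), with n_e·A the pore (flow) area.
Plume center vt = 0.0444 × 2060 = 91.464 m, so the well at 206 m is 114.536 m downgradient of the peak.
√(4πDt) = 195.1 m, giving peak height M/(n_e·A·√(4πDt)) = 21.8/(0.21 × 25.0 × 195.1) = 0.02128 kg/m³.
(x−vt)²/(4Dt) = (114.536)²/(4 × 1.47 × 2060) = 1.083; exp(−1.083) = 0.3386.
C = 0.02128 × 0.3386 = 0.00721 kg/m³.

0.00721 kg/m³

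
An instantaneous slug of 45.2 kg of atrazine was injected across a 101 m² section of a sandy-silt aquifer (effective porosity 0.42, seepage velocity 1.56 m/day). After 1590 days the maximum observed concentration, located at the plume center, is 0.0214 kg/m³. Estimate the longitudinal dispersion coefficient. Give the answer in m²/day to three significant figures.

At the plume center C_max = M/(n_e·A·√(4πDt)), so D = M²/(4πt·(n_e·A·C_max)²).
n_e·A·C_max = 0.42 × 101 × 0.0214 = 0.9078 kg/m.
D = 45.2²/(4π × 1590 × 0.9078²) = 0.124 m²/day.

0.124 m²/day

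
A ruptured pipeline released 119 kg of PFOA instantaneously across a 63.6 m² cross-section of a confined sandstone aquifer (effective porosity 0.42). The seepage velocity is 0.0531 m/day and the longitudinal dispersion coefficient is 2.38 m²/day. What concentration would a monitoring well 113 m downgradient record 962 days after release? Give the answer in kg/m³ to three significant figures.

For an instantaneous plane source, C(x,t) = M/(n_e·A·√(4πDt)) · exp(−(x−vt)²/(4Dt)), with n_e·A the pore (flow) area.
Plume center vt = 0.0531 × 962 = 51.0822 m, so the well at 113 m is 61.9178 m downgradient of the peak.
√(4πDt) = 169.6 m, giving peak height M/(n_e·A·√(4πDt)) = 119/(0.42 × 63.6 × 169.6) = 0.02627 kg/m³.
(x−vt)²/(4Dt) = (61.9178)²/(4 × 2.38 × 962) = 0.4186; exp(−0.4186) = 0.6580.
C = 0.02627 × 0.6580 = 0.0173 kg/m³.

0.0173 kg/m³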